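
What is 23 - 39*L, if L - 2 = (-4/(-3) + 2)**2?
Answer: -1465/3 ≈ -488.33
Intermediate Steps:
L = 118/9 (L = 2 + (-4/(-3) + 2)**2 = 2 + (-4*(-1/3) + 2)**2 = 2 + (4/3 + 2)**2 = 2 + (10/3)**2 = 2 + 100/9 = 118/9 ≈ 13.111)
23 - 39*L = 23 - 39*118/9 = 23 - 1534/3 = -1465/3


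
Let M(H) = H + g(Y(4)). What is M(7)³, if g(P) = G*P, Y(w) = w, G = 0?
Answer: 343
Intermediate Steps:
g(P) = 0 (g(P) = 0*P = 0)
M(H) = H (M(H) = H + 0 = H)
M(7)³ = 7³ = 343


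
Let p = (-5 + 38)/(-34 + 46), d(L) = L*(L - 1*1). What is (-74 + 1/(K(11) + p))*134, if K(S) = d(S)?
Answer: -4471580/451 ≈ -9914.8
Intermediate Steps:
d(L) = L*(-1 + L) (d(L) = L*(L - 1) = L*(-1 + L))
p = 11/4 (p = 33/12 = 33*(1/12) = 11/4 ≈ 2.7500)
K(S) = S*(-1 + S)
(-74 + 1/(K(11) + p))*134 = (-74 + 1/(11*(-1 + 11) + 11/4))*134 = (-74 + 1/(11*10 + 11/4))*134 = (-74 + 1/(110 + 11/4))*134 = (-74 + 1/(451/4))*134 = (-74 + 4/451)*134 = -33370/451*134 = -4471580/451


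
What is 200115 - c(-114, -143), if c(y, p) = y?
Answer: 200229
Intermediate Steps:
200115 - c(-114, -143) = 200115 - 1*(-114) = 200115 + 114 = 200229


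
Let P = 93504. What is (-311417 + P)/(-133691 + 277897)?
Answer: -217913/144206 ≈ -1.5111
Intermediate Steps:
(-311417 + P)/(-133691 + 277897) = (-311417 + 93504)/(-133691 + 277897) = -217913/144206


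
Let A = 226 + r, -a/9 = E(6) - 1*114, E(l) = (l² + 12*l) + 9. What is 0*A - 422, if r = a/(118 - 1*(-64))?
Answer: -422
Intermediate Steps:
E(l) = 9 + l² + 12*l
a = -27 (a = -9*((9 + 6² + 12*6) - 1*114) = -9*((9 + 36 + 72) - 114) = -9*(117 - 114) = -9*3 = -27)
r = -27/182 (r = -27/(118 - 1*(-64)) = -27/(118 + 64) = -27/182 ≈ -0.14835)
A = 41105/182 (A = 226 - 27/182 = 41105/182 ≈ 225.85)
0*A - 422 = 0*(41105/182) - 422 = 0 - 422 = -422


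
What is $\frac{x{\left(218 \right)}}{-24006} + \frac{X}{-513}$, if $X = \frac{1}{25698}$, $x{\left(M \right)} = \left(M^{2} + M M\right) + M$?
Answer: $- \frac{209316458615}{52745479074} \approx -3.9684$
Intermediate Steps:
$x{\left(M \right)} = M + 2 M^{2}$ ($x{\left(M \right)} = \left(M^{2} + M^{2}\right) + M = 2 M^{2} + M = M + 2 M^{2}$)
$X = \frac{1}{25698} \approx 3.8914 \cdot 10^{-5}$
$\frac{x{\left(218 \right)}}{-24006} + \frac{X}{-513} = \frac{218 \left(1 + 2 \cdot 218\right)}{-24006} + \frac{1}{25698 \left(-513\right)} = 218 \left(1 + 436\right) \left(- \frac{1}{24006}\right) + \frac{1}{25698} \left(- \frac{1}{513}\right) = 218 \cdot 437 \left(- \frac{1}{24006}\right) - \frac{1}{13183074} = 95266 \left(- \frac{1}{24006}\right) - \frac{1}{13183074} = - \frac{47633}{12003} - \frac{1}{13183074} = - \frac{209316458615}{52745479074}$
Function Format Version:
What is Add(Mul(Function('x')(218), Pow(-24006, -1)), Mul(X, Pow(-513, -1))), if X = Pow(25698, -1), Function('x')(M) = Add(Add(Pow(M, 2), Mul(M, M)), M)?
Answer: Rational(-209316458615, 52745479074) ≈ -3.9684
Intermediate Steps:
Function('x')(M) = Add(M, Mul(2, Pow(M, 2))) (Function('x')(M) = Add(Add(Pow(M, 2), Pow(M, 2)), M) = Add(Mul(2, Pow(M, 2)), M) = Add(M, Mul(2, Pow(M, 2))))
X = Rational(1, 25698) ≈ 3.8914e-5
Add(Mul(Function('x')(218), Pow(-24006, -1)), Mul(X, Pow(-513, -1))) = Add(Mul(Mul(218, Add(1, Mul(2, 218))), Pow(-24006, -1)), Mul(Rational(1, 25698), Pow(-513, -1))) = Add(Mul(Mul(218, Add(1, 436)), Rational(-1, 24006)), Mul(Rational(1, 25698), Rational(-1, 513))) = Add(Mul(Mul(218, 437), Rational(-1, 24006)), Rational(-1, 13183074)) = Add(Mul(95266, Rational(-1, 24006)), Rational(-1, 13183074)) = Add(Rational(-47633, 12003), Rational(-1, 13183074)) = Rational(-209316458615, 52745479074)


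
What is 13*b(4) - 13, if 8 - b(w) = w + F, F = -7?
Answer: 130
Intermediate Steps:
b(w) = 15 - w (b(w) = 8 - (w - 7) = 8 - (-7 + w) = 8 + (7 - w) = 15 - w)
13*b(4) - 13 = 13*(15 - 1*4) - 13 = 13*(15 - 4) - 13 = 13*11 - 13 = 143 - 13 = 130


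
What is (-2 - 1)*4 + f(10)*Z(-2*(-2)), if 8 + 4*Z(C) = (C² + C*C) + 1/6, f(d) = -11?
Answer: -1883/24 ≈ -78.458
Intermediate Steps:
Z(C) = -47/24 + C²/2 (Z(C) = -2 + ((C² + C*C) + 1/6)/4 = -2 + ((C² + C²) + 1*(⅙))/4 = -2 + (2*C² + ⅙)/4 = -2 + (⅙ + 2*C²)/4 = -2 + (1/24 + C²/2) = -47/24 + C²/2)
(-2 - 1)*4 + f(10)*Z(-2*(-2)) = (-2 - 1)*4 - 11*(-47/24 + (-2*(-2))²/2) = -3*4 - 11*(-47/24 + (½)*4²) = -12 - 11*(-47/24 + (½)*16) = -12 - 11*(-47/24 + 8) = -12 - 11*145/24 = -12 - 1595/24 = -1883/24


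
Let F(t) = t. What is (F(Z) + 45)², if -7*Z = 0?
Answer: 2025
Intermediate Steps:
Z = 0 (Z = -⅐*0 = 0)
(F(Z) + 45)² = (0 + 45)² = 45² = 2025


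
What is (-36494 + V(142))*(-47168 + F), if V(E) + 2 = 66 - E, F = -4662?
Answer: 1895526760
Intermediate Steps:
V(E) = 64 - E (V(E) = -2 + (66 - E) = 64 - E)
(-36494 + V(142))*(-47168 + F) = (-36494 + (64 - 1*142))*(-47168 - 4662) = (-36494 + (64 - 142))*(-51830) = (-36494 - 78)*(-51830) = -36572*(-51830) = 1895526760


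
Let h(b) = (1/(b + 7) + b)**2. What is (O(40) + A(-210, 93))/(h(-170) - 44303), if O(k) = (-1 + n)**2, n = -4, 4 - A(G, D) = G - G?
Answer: -770501/409186886 ≈ -0.0018830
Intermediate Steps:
A(G, D) = 4 (A(G, D) = 4 - (G - G) = 4 - 1*0 = 4 + 0 = 4)
O(k) = 25 (O(k) = (-1 - 4)**2 = (-5)**2 = 25)
h(b) = (b + 1/(7 + b))**2 (h(b) = (1/(7 + b) + b)**2 = (b + 1/(7 + b))**2)
(O(40) + A(-210, 93))/(h(-170) - 44303) = (25 + 4)/((1 + (-170)**2 + 7*(-170))**2/(7 - 170)**2 - 44303) = 29/((1 + 28900 - 1190)**2/(-163)**2 - 44303) = 29/((1/26569)*27711**2 - 44303) = 29/((1/26569)*767899521 - 44303) = 29/(767899521/26569 - 44303) = 29/(-409186886/26569) = 29*(-26569/409186886) = -770501/409186886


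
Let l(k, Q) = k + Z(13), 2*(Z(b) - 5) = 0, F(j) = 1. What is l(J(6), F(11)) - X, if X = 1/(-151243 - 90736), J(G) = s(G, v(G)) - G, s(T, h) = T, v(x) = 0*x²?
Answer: 1209896/241979 ≈ 5.0000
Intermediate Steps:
Z(b) = 5 (Z(b) = 5 + (½)*0 = 5 + 0 = 5)
v(x) = 0
J(G) = 0 (J(G) = G - G = 0)
l(k, Q) = 5 + k (l(k, Q) = k + 5 = 5 + k)
X = -1/241979 (X = 1/(-241979) = -1/241979 ≈ -4.1326e-6)
l(J(6), F(11)) - X = (5 + 0) - 1*(-1/241979) = 5 + 1/241979 = 1209896/241979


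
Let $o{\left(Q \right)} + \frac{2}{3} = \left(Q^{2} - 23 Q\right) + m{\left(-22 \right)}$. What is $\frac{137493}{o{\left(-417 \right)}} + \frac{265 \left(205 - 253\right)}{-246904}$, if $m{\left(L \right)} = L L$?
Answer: $\frac{13607844477}{17032981070} \approx 0.79891$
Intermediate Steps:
$m{\left(L \right)} = L^{2}$
$o{\left(Q \right)} = \frac{1450}{3} + Q^{2} - 23 Q$ ($o{\left(Q \right)} = - \frac{2}{3} + \left(\left(Q^{2} - 23 Q\right) + \left(-22\right)^{2}\right) = - \frac{2}{3} + \left(\left(Q^{2} - 23 Q\right) + 484\right) = - \frac{2}{3} + \left(484 + Q^{2} - 23 Q\right) = \frac{1450}{3} + Q^{2} - 23 Q$)
$\frac{137493}{o{\left(-417 \right)}} + \frac{265 \left(205 - 253\right)}{-246904} = \frac{137493}{\frac{1450}{3} + \left(-417\right)^{2} - -9591} + \frac{265 \left(205 - 253\right)}{-246904} = \frac{137493}{\frac{1450}{3} + 173889 + 9591} + 265 \left(-48\right) \left(- \frac{1}{246904}\right) = \frac{137493}{\frac{551890}{3}} - - \frac{1590}{30863} = 137493 \cdot \frac{3}{551890} + \frac{1590}{30863} = \frac{412479}{551890} + \frac{1590}{30863} = \frac{13607844477}{17032981070}$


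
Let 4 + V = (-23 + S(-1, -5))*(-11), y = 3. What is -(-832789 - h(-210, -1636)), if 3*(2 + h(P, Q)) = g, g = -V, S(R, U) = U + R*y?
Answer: 2498024/3 ≈ 8.3268e+5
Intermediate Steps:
S(R, U) = U + 3*R (S(R, U) = U + R*3 = U + 3*R)
V = 337 (V = -4 + (-23 + (-5 + 3*(-1)))*(-11) = -4 + (-23 + (-5 - 3))*(-11) = -4 + (-23 - 8)*(-11) = -4 - 31*(-11) = -4 + 341 = 337)
g = -337 (g = -1*337 = -337)
h(P, Q) = -343/3 (h(P, Q) = -2 + (⅓)*(-337) = -2 - 337/3 = -343/3)
-(-832789 - h(-210, -1636)) = -(-832789 - 1*(-343/3)) = -(-832789 + 343/3) = -1*(-2498024/3) = 2498024/3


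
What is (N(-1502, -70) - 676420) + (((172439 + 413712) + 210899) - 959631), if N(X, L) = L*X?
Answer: -733861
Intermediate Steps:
(N(-1502, -70) - 676420) + (((172439 + 413712) + 210899) - 959631) = (-70*(-1502) - 676420) + (((172439 + 413712) + 210899) - 959631) = (105140 - 676420) + ((586151 + 210899) - 959631) = -571280 + (797050 - 959631) = -571280 - 162581 = -733861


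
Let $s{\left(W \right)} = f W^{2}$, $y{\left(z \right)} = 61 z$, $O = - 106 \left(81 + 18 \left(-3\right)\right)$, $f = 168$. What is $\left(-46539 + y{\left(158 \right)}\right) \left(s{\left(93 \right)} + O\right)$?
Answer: $-53512723170$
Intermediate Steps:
$O = -2862$ ($O = - 106 \left(81 - 54\right) = \left(-106\right) 27 = -2862$)
$s{\left(W \right)} = 168 W^{2}$
$\left(-46539 + y{\left(158 \right)}\right) \left(s{\left(93 \right)} + O\right) = \left(-46539 + 61 \cdot 158\right) \left(168 \cdot 93^{2} - 2862\right) = \left(-46539 + 9638\right) \left(168 \cdot 8649 - 2862\right) = - 36901 \left(1453032 - 2862\right) = \left(-36901\right) 1450170 = -53512723170$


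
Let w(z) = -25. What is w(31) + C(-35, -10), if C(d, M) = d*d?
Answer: 1200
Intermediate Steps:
C(d, M) = d²
w(31) + C(-35, -10) = -25 + (-35)² = -25 + 1225 = 1200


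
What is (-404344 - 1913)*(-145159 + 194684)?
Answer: -20119877925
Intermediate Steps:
(-404344 - 1913)*(-145159 + 194684) = -406257*49525 = -20119877925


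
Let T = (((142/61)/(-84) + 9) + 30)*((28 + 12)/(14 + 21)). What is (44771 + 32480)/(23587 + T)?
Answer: 692709717/211904017 ≈ 3.2690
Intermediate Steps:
T = 399388/8967 (T = (((142*(1/61))*(-1/84) + 9) + 30)*(40/35) = (((142/61)*(-1/84) + 9) + 30)*(40*(1/35)) = ((-71/2562 + 9) + 30)*(8/7) = (22987/2562 + 30)*(8/7) = (99847/2562)*(8/7) = 399388/8967 ≈ 44.540)
(44771 + 32480)/(23587 + T) = (44771 + 32480)/(23587 + 399388/8967) = 77251/(211904017/8967) = 77251*(8967/211904017) = 692709717/211904017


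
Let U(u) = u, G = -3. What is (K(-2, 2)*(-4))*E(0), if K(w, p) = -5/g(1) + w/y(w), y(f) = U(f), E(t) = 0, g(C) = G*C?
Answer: 0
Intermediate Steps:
g(C) = -3*C
y(f) = f
K(w, p) = 8/3 (K(w, p) = -5/((-3*1)) + w/w = -5/(-3) + 1 = -5*(-⅓) + 1 = 5/3 + 1 = 8/3)
(K(-2, 2)*(-4))*E(0) = ((8/3)*(-4))*0 = -32/3*0 = 0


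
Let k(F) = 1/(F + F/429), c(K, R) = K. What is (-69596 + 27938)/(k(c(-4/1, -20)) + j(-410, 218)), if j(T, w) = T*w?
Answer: 71651760/153734029 ≈ 0.46608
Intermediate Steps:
k(F) = 429/(430*F) (k(F) = 1/(F + F*(1/429)) = 1/(F + F/429) = 1/(430*F/429) = 429/(430*F))
(-69596 + 27938)/(k(c(-4/1, -20)) + j(-410, 218)) = (-69596 + 27938)/(429/(430*((-4/1))) - 410*218) = -41658/(429/(430*((-4*1))) - 89380) = -41658/((429/430)/(-4) - 89380) = -41658/((429/430)*(-¼) - 89380) = -41658/(-429/1720 - 89380) = -41658/(-153734029/1720) = -41658*(-1720/153734029) = 71651760/153734029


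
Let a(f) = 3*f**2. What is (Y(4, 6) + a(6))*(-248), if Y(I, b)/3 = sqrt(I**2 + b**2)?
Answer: -26784 - 1488*sqrt(13) ≈ -32149.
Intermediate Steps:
Y(I, b) = 3*sqrt(I**2 + b**2)
(Y(4, 6) + a(6))*(-248) = (3*sqrt(4**2 + 6**2) + 3*6**2)*(-248) = (3*sqrt(16 + 36) + 3*36)*(-248) = (3*sqrt(52) + 108)*(-248) = (3*(2*sqrt(13)) + 108)*(-248) = (6*sqrt(13) + 108)*(-248) = (108 + 6*sqrt(13))*(-248) = -26784 - 1488*sqrt(13)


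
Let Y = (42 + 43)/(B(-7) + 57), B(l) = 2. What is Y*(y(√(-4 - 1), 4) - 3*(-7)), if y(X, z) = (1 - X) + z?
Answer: 2210/59 - 85*I*√5/59 ≈ 37.458 - 3.2215*I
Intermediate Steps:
Y = 85/59 (Y = (42 + 43)/(2 + 57) = 85/59 ≈ 1.4407)
y(X, z) = 1 + z - X
Y*(y(√(-4 - 1), 4) - 3*(-7)) = 85*((1 + 4 - √(-4 - 1)) - 3*(-7))/59 = 85*((1 + 4 - √(-5)) + 21)/59 = 85*((1 + 4 - I*√5) + 21)/59 = 85*((5 - I*√5) + 21)/59 = 85*(26 - I*√5)/59 = 2210/59 - 85*I*√5/59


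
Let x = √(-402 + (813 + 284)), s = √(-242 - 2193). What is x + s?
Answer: √695 + I*√2435 ≈ 26.363 + 49.346*I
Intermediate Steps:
s = I*√2435 (s = √(-2435) = I*√2435 ≈ 49.346*I)
x = √695 (x = √(-402 + 1097) = √695 ≈ 26.363)
x + s = √695 + I*√2435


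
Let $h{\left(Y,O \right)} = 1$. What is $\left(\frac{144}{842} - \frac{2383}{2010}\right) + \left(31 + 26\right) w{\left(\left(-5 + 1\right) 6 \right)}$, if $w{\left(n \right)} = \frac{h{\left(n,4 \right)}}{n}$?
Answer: $- \frac{11473087}{3384840} \approx -3.3895$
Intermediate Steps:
$w{\left(n \right)} = \frac{1}{n}$ ($w{\left(n \right)} = 1 \frac{1}{n} = \frac{1}{n}$)
$\left(\frac{144}{842} - \frac{2383}{2010}\right) + \left(31 + 26\right) w{\left(\left(-5 + 1\right) 6 \right)} = \left(\frac{144}{842} - \frac{2383}{2010}\right) + \frac{31 + 26}{\left(-5 + 1\right) 6} = \left(144 \cdot \frac{1}{842} - \frac{2383}{2010}\right) + \frac{57}{\left(-4\right) 6} = \left(\frac{72}{421} - \frac{2383}{2010}\right) + \frac{57}{-24} = - \frac{858523}{846210} + 57 \left(- \frac{1}{24}\right) = - \frac{858523}{846210} - \frac{19}{8} = - \frac{11473087}{3384840}$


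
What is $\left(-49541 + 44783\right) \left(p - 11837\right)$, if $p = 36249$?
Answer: $-116152296$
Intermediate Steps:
$\left(-49541 + 44783\right) \left(p - 11837\right) = \left(-49541 + 44783\right) \left(36249 - 11837\right) = \left(-4758\right) 24412 = -116152296$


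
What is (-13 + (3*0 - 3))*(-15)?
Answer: 240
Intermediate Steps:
(-13 + (3*0 - 3))*(-15) = (-13 + (0 - 3))*(-15) = (-13 - 3)*(-15) = -16*(-15) = 240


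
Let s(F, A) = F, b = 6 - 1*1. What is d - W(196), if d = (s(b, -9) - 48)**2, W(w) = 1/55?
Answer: 101694/55 ≈ 1849.0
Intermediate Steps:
b = 5 (b = 6 - 1 = 5)
W(w) = 1/55
d = 1849 (d = (5 - 48)**2 = (-43)**2 = 1849)
d - W(196) = 1849 - 1*1/55 = 1849 - 1/55 = 101694/55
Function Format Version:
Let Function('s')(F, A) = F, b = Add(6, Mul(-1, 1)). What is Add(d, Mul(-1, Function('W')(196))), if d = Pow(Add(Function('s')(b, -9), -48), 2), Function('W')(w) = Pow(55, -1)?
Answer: Rational(101694, 55) ≈ 1849.0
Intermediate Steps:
b = 5 (b = Add(6, -1) = 5)
Function('W')(w) = Rational(1, 55)
d = 1849 (d = Pow(Add(5, -48), 2) = Pow(-43, 2) = 1849)
Add(d, Mul(-1, Function('W')(196))) = Add(1849, Mul(-1, Rational(1, 55))) = Add(1849, Rational(-1, 55)) = Rational(101694, 55)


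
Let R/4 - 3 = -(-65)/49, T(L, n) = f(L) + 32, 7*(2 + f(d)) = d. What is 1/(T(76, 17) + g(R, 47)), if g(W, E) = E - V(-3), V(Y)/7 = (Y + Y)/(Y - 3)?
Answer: 7/566 ≈ 0.012367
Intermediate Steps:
f(d) = -2 + d/7
V(Y) = 14*Y/(-3 + Y) (V(Y) = 7*((Y + Y)/(Y - 3)) = 7*((2*Y)/(-3 + Y)) = 7*(2*Y/(-3 + Y)) = 14*Y/(-3 + Y))
T(L, n) = 30 + L/7 (T(L, n) = (-2 + L/7) + 32 = 30 + L/7)
R = 848/49 (R = 12 + 4*(-(-65)/49) = 12 + 4*(-1*(-65/49)) = 12 + 4*(65/49) = 12 + 260/49 = 848/49 ≈ 17.306)
g(W, E) = -7 + E (g(W, E) = E - 14*(-3)/(-3 - 3) = E - 14*(-3)/(-6) = E - 14*(-3)*(-1)/6 = E - 1*7 = E - 7 = -7 + E)
1/(T(76, 17) + g(R, 47)) = 1/((30 + (⅐)*76) + (-7 + 47)) = 1/((30 + 76/7) + 40) = 1/(286/7 + 40) = 1/(566/7) = 7/566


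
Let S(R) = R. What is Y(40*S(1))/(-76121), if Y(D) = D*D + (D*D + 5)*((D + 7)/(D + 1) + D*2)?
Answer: -5405435/3120961 ≈ -1.7320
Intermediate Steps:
Y(D) = D**2 + (5 + D**2)*(2*D + (7 + D)/(1 + D)) (Y(D) = D**2 + (D**2 + 5)*((7 + D)/(1 + D) + 2*D) = D**2 + (5 + D**2)*((7 + D)/(1 + D) + 2*D) = D**2 + (5 + D**2)*(2*D + (7 + D)/(1 + D)))
Y(40*S(1))/(-76121) = ((35 + 2*(40*1)**4 + 4*(40*1)**3 + 15*(40*1) + 18*(40*1)**2)/(1 + 40*1))/(-76121) = ((35 + 2*40**4 + 4*40**3 + 15*40 + 18*40**2)/(1 + 40))*(-1/76121) = ((35 + 2*2560000 + 4*64000 + 600 + 18*1600)/41)*(-1/76121) = ((35 + 5120000 + 256000 + 600 + 28800)/41)*(-1/76121) = ((1/41)*5405435)*(-1/76121) = (5405435/41)*(-1/76121) = -5405435/3120961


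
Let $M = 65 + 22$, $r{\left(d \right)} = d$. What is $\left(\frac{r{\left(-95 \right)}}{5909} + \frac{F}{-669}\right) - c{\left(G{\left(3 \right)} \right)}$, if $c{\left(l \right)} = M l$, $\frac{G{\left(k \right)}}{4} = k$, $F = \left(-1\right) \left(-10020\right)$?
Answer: $- \frac{73444387}{69353} \approx -1059.0$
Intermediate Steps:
$F = 10020$
$G{\left(k \right)} = 4 k$
$M = 87$
$c{\left(l \right)} = 87 l$
$\left(\frac{r{\left(-95 \right)}}{5909} + \frac{F}{-669}\right) - c{\left(G{\left(3 \right)} \right)} = \left(- \frac{95}{5909} + \frac{10020}{-669}\right) - 87 \cdot 4 \cdot 3 = \left(\left(-95\right) \frac{1}{5909} + 10020 \left(- \frac{1}{669}\right)\right) - 87 \cdot 12 = \left(- \frac{5}{311} - \frac{3340}{223}\right) - 1044 = - \frac{1039855}{69353} - 1044 = - \frac{73444387}{69353}$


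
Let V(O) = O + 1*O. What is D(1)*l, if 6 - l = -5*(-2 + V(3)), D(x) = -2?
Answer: -52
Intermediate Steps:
V(O) = 2*O (V(O) = O + O = 2*O)
l = 26 (l = 6 - (-5)*(-2 + 2*3) = 6 - (-5)*(-2 + 6) = 6 - (-5)*4 = 6 - 1*(-20) = 6 + 20 = 26)
D(1)*l = -2*26 = -52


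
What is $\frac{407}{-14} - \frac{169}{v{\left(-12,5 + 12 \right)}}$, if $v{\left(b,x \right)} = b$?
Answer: $- \frac{1259}{84} \approx -14.988$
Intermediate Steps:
$\frac{407}{-14} - \frac{169}{v{\left(-12,5 + 12 \right)}} = \frac{407}{-14} - \frac{169}{-12} = 407 \left(- \frac{1}{14}\right) - - \frac{169}{12} = - \frac{407}{14} + \frac{169}{12} = - \frac{1259}{84}$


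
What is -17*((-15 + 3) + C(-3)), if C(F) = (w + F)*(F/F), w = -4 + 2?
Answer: 289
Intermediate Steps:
w = -2
C(F) = -2 + F (C(F) = (-2 + F)*(F/F) = (-2 + F)*1 = -2 + F)
-17*((-15 + 3) + C(-3)) = -17*((-15 + 3) + (-2 - 3)) = -17*(-12 - 5) = -17*(-17) = 289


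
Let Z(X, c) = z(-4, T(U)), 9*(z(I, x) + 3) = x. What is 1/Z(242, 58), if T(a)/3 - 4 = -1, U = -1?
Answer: -½ ≈ -0.50000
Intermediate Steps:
T(a) = 9 (T(a) = 12 + 3*(-1) = 12 - 3 = 9)
z(I, x) = -3 + x/9
Z(X, c) = -2 (Z(X, c) = -3 + (⅑)*9 = -3 + 1 = -2)
1/Z(242, 58) = 1/(-2) = -½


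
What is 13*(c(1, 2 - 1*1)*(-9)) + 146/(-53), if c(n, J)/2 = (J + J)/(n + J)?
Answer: -12548/53 ≈ -236.75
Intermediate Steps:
c(n, J) = 4*J/(J + n) (c(n, J) = 2*((J + J)/(n + J)) = 2*((2*J)/(J + n)) = 2*(2*J/(J + n)) = 4*J/(J + n))
13*(c(1, 2 - 1*1)*(-9)) + 146/(-53) = 13*((4*(2 - 1*1)/((2 - 1*1) + 1))*(-9)) + 146/(-53) = 13*((4*(2 - 1)/((2 - 1) + 1))*(-9)) + 146*(-1/53) = 13*((4*1/(1 + 1))*(-9)) - 146/53 = 13*((4*1/2)*(-9)) - 146/53 = 13*((4*1*(½))*(-9)) - 146/53 = 13*(2*(-9)) - 146/53 = 13*(-18) - 146/53 = -234 - 146/53 = -12548/53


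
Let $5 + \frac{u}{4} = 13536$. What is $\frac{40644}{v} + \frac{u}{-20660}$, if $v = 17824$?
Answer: $- \frac{7812571}{23015240} \approx -0.33945$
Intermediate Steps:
$u = 54124$ ($u = -20 + 4 \cdot 13536 = -20 + 54144 = 54124$)
$\frac{40644}{v} + \frac{u}{-20660} = \frac{40644}{17824} + \frac{54124}{-20660} = 40644 \cdot \frac{1}{17824} + 54124 \left(- \frac{1}{20660}\right) = \frac{10161}{4456} - \frac{13531}{5165} = - \frac{7812571}{23015240}$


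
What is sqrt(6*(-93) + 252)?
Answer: 3*I*sqrt(34) ≈ 17.493*I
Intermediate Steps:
sqrt(6*(-93) + 252) = sqrt(-558 + 252) = sqrt(-306) = 3*I*sqrt(34)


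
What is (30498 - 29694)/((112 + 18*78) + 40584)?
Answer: 201/10525 ≈ 0.019097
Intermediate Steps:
(30498 - 29694)/((112 + 18*78) + 40584) = 804/((112 + 1404) + 40584) = 804/(1516 + 40584) = 804/42100 = 804*(1/42100) = 201/10525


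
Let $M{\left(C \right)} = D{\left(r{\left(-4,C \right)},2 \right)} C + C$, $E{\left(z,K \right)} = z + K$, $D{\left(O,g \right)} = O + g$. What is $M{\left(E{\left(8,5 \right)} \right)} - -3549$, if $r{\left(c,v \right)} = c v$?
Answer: $2912$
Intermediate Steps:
$E{\left(z,K \right)} = K + z$
$M{\left(C \right)} = C + C \left(2 - 4 C\right)$ ($M{\left(C \right)} = \left(- 4 C + 2\right) C + C = \left(2 - 4 C\right) C + C = C \left(2 - 4 C\right) + C = C + C \left(2 - 4 C\right)$)
$M{\left(E{\left(8,5 \right)} \right)} - -3549 = \left(5 + 8\right) \left(3 - 4 \left(5 + 8\right)\right) - -3549 = 13 \left(3 - 52\right) + 3549 = 13 \left(-49\right) + 3549 = -637 + 3549 = 2912$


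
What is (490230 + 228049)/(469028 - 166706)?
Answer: 718279/302322 ≈ 2.3759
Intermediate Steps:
(490230 + 228049)/(469028 - 166706) = 718279/302322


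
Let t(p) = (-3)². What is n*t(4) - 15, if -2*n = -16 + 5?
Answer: 69/2 ≈ 34.500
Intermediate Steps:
t(p) = 9
n = 11/2 (n = -(-16 + 5)/2 = -½*(-11) = 11/2 ≈ 5.5000)
n*t(4) - 15 = (11/2)*9 - 15 = 99/2 - 15 = 69/2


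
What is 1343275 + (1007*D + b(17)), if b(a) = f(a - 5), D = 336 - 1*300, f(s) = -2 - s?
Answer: 1379513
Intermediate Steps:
D = 36 (D = 336 - 300 = 36)
b(a) = 3 - a (b(a) = -2 - (a - 5) = -2 - (-5 + a) = -2 + (5 - a) = 3 - a)
1343275 + (1007*D + b(17)) = 1343275 + (1007*36 + (3 - 1*17)) = 1343275 + (36252 + (3 - 17)) = 1343275 + (36252 - 14) = 1343275 + 36238 = 1379513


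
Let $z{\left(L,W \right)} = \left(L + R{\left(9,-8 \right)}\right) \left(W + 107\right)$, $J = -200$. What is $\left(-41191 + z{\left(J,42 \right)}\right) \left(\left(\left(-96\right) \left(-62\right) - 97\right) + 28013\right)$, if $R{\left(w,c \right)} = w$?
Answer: $-2358906200$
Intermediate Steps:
$z{\left(L,W \right)} = \left(9 + L\right) \left(107 + W\right)$ ($z{\left(L,W \right)} = \left(L + 9\right) \left(W + 107\right) = \left(9 + L\right) \left(107 + W\right)$)
$\left(-41191 + z{\left(J,42 \right)}\right) \left(\left(\left(-96\right) \left(-62\right) - 97\right) + 28013\right) = \left(-41191 + \left(963 + 9 \cdot 42 + 107 \left(-200\right) - 8400\right)\right) \left(\left(\left(-96\right) \left(-62\right) - 97\right) + 28013\right) = \left(-41191 + \left(963 + 378 - 21400 - 8400\right)\right) \left(\left(5952 - 97\right) + 28013\right) = \left(-41191 - 28459\right) \left(5855 + 28013\right) = \left(-69650\right) 33868 = -2358906200$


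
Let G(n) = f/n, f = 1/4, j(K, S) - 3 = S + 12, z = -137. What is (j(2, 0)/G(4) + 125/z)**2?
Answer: 1072890025/18769 ≈ 57163.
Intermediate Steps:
j(K, S) = 15 + S (j(K, S) = 3 + (S + 12) = 3 + (12 + S) = 15 + S)
f = 1/4 ≈ 0.25000
G(n) = 1/(4*n)
(j(2, 0)/G(4) + 125/z)**2 = ((15 + 0)/(((1/4)/4)) + 125/(-137))**2 = (15/(((1/4)*(1/4))) + 125*(-1/137))**2 = (15/(1/16) - 125/137)**2 = (15*16 - 125/137)**2 = (240 - 125/137)**2 = (32755/137)**2 = 1072890025/18769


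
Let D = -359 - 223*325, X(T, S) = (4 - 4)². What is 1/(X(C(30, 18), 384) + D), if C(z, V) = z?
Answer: -1/72834 ≈ -1.3730e-5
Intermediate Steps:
X(T, S) = 0 (X(T, S) = 0² = 0)
D = -72834 (D = -359 - 72475 = -72834)
1/(X(C(30, 18), 384) + D) = 1/(0 - 72834) = 1/(-72834) = -1/72834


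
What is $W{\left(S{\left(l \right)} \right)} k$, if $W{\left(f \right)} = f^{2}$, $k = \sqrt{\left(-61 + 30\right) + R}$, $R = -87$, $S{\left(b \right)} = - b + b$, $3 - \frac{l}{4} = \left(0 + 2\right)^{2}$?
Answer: $0$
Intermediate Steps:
$l = -4$ ($l = 12 - 4 \left(0 + 2\right)^{2} = 12 - 4 \cdot 2^{2} = 12 - 16 = -4$)
$S{\left(b \right)} = 0$
$k = i \sqrt{118}$ ($k = \sqrt{\left(-61 + 30\right) - 87} = \sqrt{-31 - 87} = \sqrt{-118} = i \sqrt{118} \approx 10.863 i$)
$W{\left(S{\left(l \right)} \right)} k = 0^{2} i \sqrt{118} = 0 i \sqrt{118} = 0$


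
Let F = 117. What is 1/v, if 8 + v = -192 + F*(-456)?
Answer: -1/53552 ≈ -1.8673e-5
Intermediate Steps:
v = -53552 (v = -8 + (-192 + 117*(-456)) = -8 + (-192 - 53352) = -8 - 53544 = -53552)
1/v = 1/(-53552) = -1/53552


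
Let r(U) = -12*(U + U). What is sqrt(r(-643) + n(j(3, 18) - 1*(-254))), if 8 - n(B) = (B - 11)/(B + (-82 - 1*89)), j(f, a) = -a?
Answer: 5*sqrt(104351)/13 ≈ 124.24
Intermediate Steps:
n(B) = 8 - (-11 + B)/(-171 + B) (n(B) = 8 - (B - 11)/(B + (-82 - 1*89)) = 8 - (-11 + B)/(B + (-82 - 89)) = 8 - (-11 + B)/(B - 171) = 8 - (-11 + B)/(-171 + B))
r(U) = -24*U
sqrt(r(-643) + n(j(3, 18) - 1*(-254))) = sqrt(-24*(-643) + (-1357 + 7*(-1*18 - 1*(-254)))/(-171 + (-1*18 - 1*(-254)))) = sqrt(15432 + (-1357 + 7*(-18 + 254))/(-171 + (-18 + 254))) = sqrt(15432 + (-1357 + 7*236)/(-171 + 236)) = sqrt(15432 + (-1357 + 1652)/65) = sqrt(15432 + (1/65)*295) = sqrt(15432 + 59/13) = sqrt(200675/13) = 5*sqrt(104351)/13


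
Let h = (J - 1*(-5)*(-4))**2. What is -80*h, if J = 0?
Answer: -32000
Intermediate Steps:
h = 400 (h = (0 - 1*(-5)*(-4))**2 = (0 + 5*(-4))**2 = (0 - 20)**2 = (-20)**2 = 400)
-80*h = -80*400 = -32000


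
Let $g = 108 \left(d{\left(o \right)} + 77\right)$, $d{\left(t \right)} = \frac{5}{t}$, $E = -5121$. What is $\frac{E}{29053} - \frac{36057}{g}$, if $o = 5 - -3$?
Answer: $- \frac{726997283}{162377217} \approx -4.4772$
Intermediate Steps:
$o = 8$ ($o = 5 + 3 = 8$)
$g = \frac{16767}{2}$ ($g = 108 \left(\frac{5}{8} + 77\right) = 108 \cdot \frac{621}{8} = \frac{16767}{2} \approx 8383.5$)
$\frac{E}{29053} - \frac{36057}{g} = - \frac{5121}{29053} - \frac{36057}{\frac{16767}{2}} = \left(-5121\right) \frac{1}{29053} - \frac{24038}{5589} = - \frac{5121}{29053} - \frac{24038}{5589} = - \frac{726997283}{162377217}$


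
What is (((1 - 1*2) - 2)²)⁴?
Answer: 6561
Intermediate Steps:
(((1 - 1*2) - 2)²)⁴ = (((1 - 2) - 2)²)⁴ = ((-1 - 2)²)⁴ = ((-3)²)⁴ = 9⁴ = 6561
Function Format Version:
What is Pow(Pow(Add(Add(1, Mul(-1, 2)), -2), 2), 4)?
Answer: 6561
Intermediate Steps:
Pow(Pow(Add(Add(1, Mul(-1, 2)), -2), 2), 4) = Pow(Pow(Add(Add(1, -2), -2), 2), 4) = Pow(Pow(Add(-1, -2), 2), 4) = Pow(Pow(-3, 2), 4) = Pow(9, 4) = 6561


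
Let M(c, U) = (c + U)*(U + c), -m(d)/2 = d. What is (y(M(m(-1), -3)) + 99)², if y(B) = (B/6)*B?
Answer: 354025/36 ≈ 9834.0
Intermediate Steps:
m(d) = -2*d
M(c, U) = (U + c)² (M(c, U) = (U + c)*(U + c) = (U + c)²)
y(B) = B²/6 (y(B) = (B/6)*B = B²/6)
(y(M(m(-1), -3)) + 99)² = (((-3 - 2*(-1))²)²/6 + 99)² = (((-3 + 2)²)²/6 + 99)² = (((-1)²)²/6 + 99)² = ((⅙)*1² + 99)² = ((⅙)*1 + 99)² = (⅙ + 99)² = (595/6)² = 354025/36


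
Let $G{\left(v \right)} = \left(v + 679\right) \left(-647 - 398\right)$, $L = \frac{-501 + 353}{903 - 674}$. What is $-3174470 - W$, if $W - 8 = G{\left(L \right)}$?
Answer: $- \frac{564622027}{229} \approx -2.4656 \cdot 10^{6}$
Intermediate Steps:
$L = - \frac{148}{229} \approx -0.64629$
$G{\left(v \right)} = -709555 - 1045 v$ ($G{\left(v \right)} = \left(679 + v\right) \left(-1045\right) = -709555 - 1045 v$)
$W = - \frac{162331603}{229}$ ($W = 8 - \frac{162333435}{229} = - \frac{162331603}{229} \approx -7.0887 \cdot 10^{5}$)
$-3174470 - W = -3174470 - - \frac{162331603}{229} = -3174470 + \frac{162331603}{229} = - \frac{564622027}{229}$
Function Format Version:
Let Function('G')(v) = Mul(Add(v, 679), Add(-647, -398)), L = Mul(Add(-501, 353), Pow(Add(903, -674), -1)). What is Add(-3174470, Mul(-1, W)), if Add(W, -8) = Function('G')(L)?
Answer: Rational(-564622027, 229) ≈ -2.4656e+6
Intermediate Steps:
L = Rational(-148, 229) (L = Mul(-148, Pow(229, -1)) = Mul(-148, Rational(1, 229)) = Rational(-148, 229) ≈ -0.64629)
Function('G')(v) = Add(-709555, Mul(-1045, v)) (Function('G')(v) = Mul(Add(679, v), -1045) = Add(-709555, Mul(-1045, v)))
W = Rational(-162331603, 229) (W = Add(8, Add(-709555, Mul(-1045, Rational(-148, 229)))) = Add(8, Add(-709555, Rational(154660, 229))) = Add(8, Rational(-162333435, 229)) = Rational(-162331603, 229) ≈ -7.0887e+5)
Add(-3174470, Mul(-1, W)) = Add(-3174470, Mul(-1, Rational(-162331603, 229))) = Add(-3174470, Rational(162331603, 229)) = Rational(-564622027, 229)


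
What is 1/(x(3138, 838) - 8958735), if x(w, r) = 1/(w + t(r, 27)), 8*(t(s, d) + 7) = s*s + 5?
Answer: -727297/6515661089287 ≈ -1.1162e-7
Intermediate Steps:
t(s, d) = -51/8 + s²/8 (t(s, d) = -7 + (s*s + 5)/8 = -7 + (s² + 5)/8 = -7 + (5 + s²)/8 = -7 + (5/8 + s²/8) = -51/8 + s²/8)
x(w, r) = 1/(-51/8 + w + r²/8) (x(w, r) = 1/(w + (-51/8 + r²/8)) = 1/(-51/8 + w + r²/8))
1/(x(3138, 838) - 8958735) = 1/(8/(-51 + 838² + 8*3138) - 8958735) = 1/(8/(-51 + 702244 + 25104) - 8958735) = 1/(8/727297 - 8958735) = 1/(-6515661089287/727297) = -727297/6515661089287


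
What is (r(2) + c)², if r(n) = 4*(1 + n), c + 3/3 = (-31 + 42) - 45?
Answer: 529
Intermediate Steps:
c = -35 (c = -1 + ((-31 + 42) - 45) = -1 + (11 - 45) = -1 - 34 = -35)
r(n) = 4 + 4*n
(r(2) + c)² = ((4 + 4*2) - 35)² = ((4 + 8) - 35)² = (12 - 35)² = (-23)² = 529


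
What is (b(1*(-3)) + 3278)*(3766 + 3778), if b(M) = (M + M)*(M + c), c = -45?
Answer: 26901904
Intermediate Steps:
b(M) = 2*M*(-45 + M) (b(M) = (M + M)*(M - 45) = (2*M)*(-45 + M) = 2*M*(-45 + M))
(b(1*(-3)) + 3278)*(3766 + 3778) = (2*(1*(-3))*(-45 + 1*(-3)) + 3278)*(3766 + 3778) = (2*(-3)*(-45 - 3) + 3278)*7544 = (2*(-3)*(-48) + 3278)*7544 = (288 + 3278)*7544 = 3566*7544 = 26901904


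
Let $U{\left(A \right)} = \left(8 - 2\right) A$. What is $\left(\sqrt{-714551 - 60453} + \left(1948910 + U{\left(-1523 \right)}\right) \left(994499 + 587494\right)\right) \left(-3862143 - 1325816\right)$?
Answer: $-15920319487457298564 - 10375918 i \sqrt{193751} \approx -1.592 \cdot 10^{19} - 4.5672 \cdot 10^{9} i$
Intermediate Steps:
$U{\left(A \right)} = 6 A$
$\left(\sqrt{-714551 - 60453} + \left(1948910 + U{\left(-1523 \right)}\right) \left(994499 + 587494\right)\right) \left(-3862143 - 1325816\right) = \left(\sqrt{-714551 - 60453} + \left(1948910 + 6 \left(-1523\right)\right) \left(994499 + 587494\right)\right) \left(-3862143 - 1325816\right) = \left(\sqrt{-775004} + \left(1948910 - 9138\right) 1581993\right) \left(-5187959\right) = \left(2 i \sqrt{193751} + 1939772 \cdot 1581993\right) \left(-5187959\right) = \left(2 i \sqrt{193751} + 3068705725596\right) \left(-5187959\right) = \left(3068705725596 + 2 i \sqrt{193751}\right) \left(-5187959\right) = -15920319487457298564 - 10375918 i \sqrt{193751}$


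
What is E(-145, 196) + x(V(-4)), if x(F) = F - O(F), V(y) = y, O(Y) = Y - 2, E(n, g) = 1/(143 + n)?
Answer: 3/2 ≈ 1.5000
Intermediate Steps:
O(Y) = -2 + Y
x(F) = 2 (x(F) = F - (-2 + F) = F + (2 - F) = 2)
E(-145, 196) + x(V(-4)) = 1/(143 - 145) + 2 = 1/(-2) + 2 = -1/2 + 2 = 3/2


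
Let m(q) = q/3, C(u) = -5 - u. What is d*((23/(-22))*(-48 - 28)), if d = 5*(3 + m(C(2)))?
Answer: 8740/33 ≈ 264.85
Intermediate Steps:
m(q) = q/3 (m(q) = q*(⅓) = q/3)
d = 10/3 (d = 5*(3 + (-5 - 1*2)/3) = 5*(3 + (-5 - 2)/3) = 5*(3 + (⅓)*(-7)) = 5*(3 - 7/3) = 5*(⅔) = 10/3 ≈ 3.3333)
d*((23/(-22))*(-48 - 28)) = 10*((23/(-22))*(-48 - 28))/3 = 10*((23*(-1/22))*(-76))/3 = 10*(-23/22*(-76))/3 = (10/3)*(874/11) = 8740/33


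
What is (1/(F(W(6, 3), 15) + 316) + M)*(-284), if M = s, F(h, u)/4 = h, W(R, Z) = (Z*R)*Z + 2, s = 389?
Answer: -14914331/135 ≈ -1.1048e+5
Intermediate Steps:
W(R, Z) = 2 + R*Z² (W(R, Z) = (R*Z)*Z + 2 = R*Z² + 2 = 2 + R*Z²)
F(h, u) = 4*h
M = 389
(1/(F(W(6, 3), 15) + 316) + M)*(-284) = (1/(4*(2 + 6*3²) + 316) + 389)*(-284) = (1/(4*(2 + 6*9) + 316) + 389)*(-284) = (1/(4*(2 + 54) + 316) + 389)*(-284) = (1/(4*56 + 316) + 389)*(-284) = (1/(224 + 316) + 389)*(-284) = (1/540 + 389)*(-284) = (210061/540)*(-284) = -14914331/135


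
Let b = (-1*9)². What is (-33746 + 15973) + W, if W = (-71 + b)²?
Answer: -17673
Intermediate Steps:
b = 81 (b = (-9)² = 81)
W = 100 (W = (-71 + 81)² = 10² = 100)
(-33746 + 15973) + W = (-33746 + 15973) + 100 = -17773 + 100 = -17673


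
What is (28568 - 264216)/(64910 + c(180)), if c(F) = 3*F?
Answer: -16832/4675 ≈ -3.6004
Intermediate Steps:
(28568 - 264216)/(64910 + c(180)) = (28568 - 264216)/(64910 + 3*180) = -235648/(64910 + 540) = -235648/65450 = -235648*1/65450 = -16832/4675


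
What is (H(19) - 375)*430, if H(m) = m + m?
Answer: -144910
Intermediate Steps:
H(m) = 2*m
(H(19) - 375)*430 = (2*19 - 375)*430 = (38 - 375)*430 = -337*430 = -144910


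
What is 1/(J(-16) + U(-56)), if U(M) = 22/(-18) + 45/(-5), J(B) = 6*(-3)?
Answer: -9/254 ≈ -0.035433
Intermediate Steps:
J(B) = -18
U(M) = -92/9 (U(M) = 22*(-1/18) + 45*(-1/5) = -11/9 - 9 = -92/9)
1/(J(-16) + U(-56)) = 1/(-18 - 92/9) = 1/(-254/9) = -9/254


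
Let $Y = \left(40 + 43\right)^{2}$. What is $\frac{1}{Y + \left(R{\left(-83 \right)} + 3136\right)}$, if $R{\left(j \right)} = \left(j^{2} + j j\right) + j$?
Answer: $\frac{1}{23720} \approx 4.2159 \cdot 10^{-5}$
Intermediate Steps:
$R{\left(j \right)} = j + 2 j^{2}$ ($R{\left(j \right)} = \left(j^{2} + j^{2}\right) + j = 2 j^{2} + j = j + 2 j^{2}$)
$Y = 6889$ ($Y = 83^{2} = 6889$)
$\frac{1}{Y + \left(R{\left(-83 \right)} + 3136\right)} = \frac{1}{6889 - \left(-3136 + 83 \left(1 + 2 \left(-83\right)\right)\right)} = \frac{1}{6889 - \left(-3136 + 83 \left(1 - 166\right)\right)} = \frac{1}{6889 + \left(\left(-83\right) \left(-165\right) + 3136\right)} = \frac{1}{6889 + \left(13695 + 3136\right)} = \frac{1}{6889 + 16831} = \frac{1}{23720}$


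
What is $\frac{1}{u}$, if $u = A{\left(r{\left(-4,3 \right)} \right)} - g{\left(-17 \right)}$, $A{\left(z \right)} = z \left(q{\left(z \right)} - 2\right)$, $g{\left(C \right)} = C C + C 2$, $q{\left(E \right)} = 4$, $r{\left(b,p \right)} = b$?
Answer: $- \frac{1}{263} \approx -0.0038023$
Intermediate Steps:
$g{\left(C \right)} = C^{2} + 2 C$
$A{\left(z \right)} = 2 z$ ($A{\left(z \right)} = z \left(4 - 2\right) = z 2 = 2 z$)
$u = -263$ ($u = 2 \left(-4\right) - - 17 \left(2 - 17\right) = -8 - \left(-17\right) \left(-15\right) = -8 - 255 = -263$)
$\frac{1}{u} = \frac{1}{-263} = - \frac{1}{263}$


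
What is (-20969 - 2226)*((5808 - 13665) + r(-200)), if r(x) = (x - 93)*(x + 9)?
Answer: -1115818670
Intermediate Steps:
r(x) = (-93 + x)*(9 + x)
(-20969 - 2226)*((5808 - 13665) + r(-200)) = (-20969 - 2226)*((5808 - 13665) + (-837 + (-200)² - 84*(-200))) = -23195*(-7857 + (-837 + 40000 + 16800)) = -23195*(-7857 + 55963) = -23195*48106 = -1115818670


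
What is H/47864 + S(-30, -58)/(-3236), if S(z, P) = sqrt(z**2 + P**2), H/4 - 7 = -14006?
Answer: -13999/11966 - sqrt(1066)/1618 ≈ -1.1901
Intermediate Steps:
H = -55996 (H = 28 + 4*(-14006) = 28 - 56024 = -55996)
S(z, P) = sqrt(P**2 + z**2)
H/47864 + S(-30, -58)/(-3236) = -55996/47864 + sqrt((-58)**2 + (-30)**2)/(-3236) = -55996*1/47864 + sqrt(3364 + 900)*(-1/3236) = -13999/11966 + sqrt(4264)*(-1/3236) = -13999/11966 + (2*sqrt(1066))*(-1/3236) = -13999/11966 - sqrt(1066)/1618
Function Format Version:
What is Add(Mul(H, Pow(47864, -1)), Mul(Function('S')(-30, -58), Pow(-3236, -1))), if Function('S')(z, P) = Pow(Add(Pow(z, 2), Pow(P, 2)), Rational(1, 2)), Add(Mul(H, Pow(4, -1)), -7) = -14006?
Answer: Add(Rational(-13999, 11966), Mul(Rational(-1, 1618), Pow(1066, Rational(1, 2)))) ≈ -1.1901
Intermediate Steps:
H = -55996 (H = Add(28, Mul(4, -14006)) = Add(28, -56024) = -55996)
Function('S')(z, P) = Pow(Add(Pow(P, 2), Pow(z, 2)), Rational(1, 2))
Add(Mul(H, Pow(47864, -1)), Mul(Function('S')(-30, -58), Pow(-3236, -1))) = Add(Mul(-55996, Pow(47864, -1)), Mul(Pow(Add(Pow(-58, 2), Pow(-30, 2)), Rational(1, 2)), Pow(-3236, -1))) = Add(Mul(-55996, Rational(1, 47864)), Mul(Pow(Add(3364, 900), Rational(1, 2)), Rational(-1, 3236))) = Add(Rational(-13999, 11966), Mul(Pow(4264, Rational(1, 2)), Rational(-1, 3236))) = Add(Rational(-13999, 11966), Mul(Mul(2, Pow(1066, Rational(1, 2))), Rational(-1, 3236))) = Add(Rational(-13999, 11966), Mul(Rational(-1, 1618), Pow(1066, Rational(1, 2))))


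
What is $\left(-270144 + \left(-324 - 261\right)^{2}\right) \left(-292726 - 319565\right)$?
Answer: $-44134547571$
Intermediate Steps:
$\left(-270144 + \left(-324 - 261\right)^{2}\right) \left(-292726 - 319565\right) = \left(-270144 + \left(-585\right)^{2}\right) \left(-292726 - 319565\right) = \left(-270144 + 342225\right) \left(-292726 - 319565\right) = 72081 \left(-612291\right) = -44134547571$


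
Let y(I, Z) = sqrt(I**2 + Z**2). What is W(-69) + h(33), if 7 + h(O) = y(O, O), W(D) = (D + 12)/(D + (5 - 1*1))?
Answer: -398/65 + 33*sqrt(2) ≈ 40.546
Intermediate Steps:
W(D) = (12 + D)/(4 + D) (W(D) = (12 + D)/(D + (5 - 1)) = (12 + D)/(D + 4) = (12 + D)/(4 + D))
h(O) = -7 + sqrt(2)*sqrt(O**2) (h(O) = -7 + sqrt(O**2 + O**2) = -7 + sqrt(2*O**2) = -7 + sqrt(2)*sqrt(O**2))
W(-69) + h(33) = (12 - 69)/(4 - 69) + (-7 + sqrt(2)*sqrt(33**2)) = -57/(-65) + (-7 + sqrt(2)*sqrt(1089)) = -1/65*(-57) + (-7 + sqrt(2)*33) = 57/65 + (-7 + 33*sqrt(2)) = -398/65 + 33*sqrt(2)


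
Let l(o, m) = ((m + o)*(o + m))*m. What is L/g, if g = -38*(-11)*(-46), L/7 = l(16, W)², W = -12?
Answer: -64512/4807 ≈ -13.420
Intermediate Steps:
l(o, m) = m*(m + o)² (l(o, m) = ((m + o)*(m + o))*m = (m + o)²*m = m*(m + o)²)
L = 258048 (L = 7*(-12*(-12 + 16)²)² = 7*(-12*4²)² = 7*(-12*16)² = 7*(-192)² = 7*36864 = 258048)
g = -19228 (g = 418*(-46) = -19228)
L/g = 258048/(-19228) = 258048*(-1/19228) = -64512/4807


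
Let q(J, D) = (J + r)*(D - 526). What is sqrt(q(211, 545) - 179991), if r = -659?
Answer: 7*I*sqrt(3847) ≈ 434.17*I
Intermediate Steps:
q(J, D) = (-659 + J)*(-526 + D) (q(J, D) = (J - 659)*(D - 526) = (-659 + J)*(-526 + D))
sqrt(q(211, 545) - 179991) = sqrt((346634 - 659*545 - 526*211 + 545*211) - 179991) = sqrt((346634 - 359155 - 110986 + 114995) - 179991) = sqrt(-8512 - 179991) = sqrt(-188503) = 7*I*sqrt(3847)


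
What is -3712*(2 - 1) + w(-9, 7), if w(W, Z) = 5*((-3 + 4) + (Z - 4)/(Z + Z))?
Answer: -51883/14 ≈ -3705.9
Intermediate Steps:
w(W, Z) = 5 + 5*(-4 + Z)/(2*Z) (w(W, Z) = 5*(1 + (-4 + Z)/((2*Z))) = 5*(1 + (-4 + Z)*(1/(2*Z))) = 5*(1 + (-4 + Z)/(2*Z)) = 5 + 5*(-4 + Z)/(2*Z))
-3712*(2 - 1) + w(-9, 7) = -3712*(2 - 1) + (15/2 - 10/7) = -3712 + (15/2 - 10*1/7) = -464*8 + (15/2 - 10/7) = -3712 + 85/14 = -51883/14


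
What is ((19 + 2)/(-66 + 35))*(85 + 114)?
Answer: -4179/31 ≈ -134.81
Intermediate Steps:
((19 + 2)/(-66 + 35))*(85 + 114) = (21/(-31))*199 = (21*(-1/31))*199 = -21/31*199 = -4179/31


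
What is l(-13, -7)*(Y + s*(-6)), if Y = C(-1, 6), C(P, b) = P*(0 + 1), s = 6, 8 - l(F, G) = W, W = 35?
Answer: 999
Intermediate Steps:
l(F, G) = -27 (l(F, G) = 8 - 1*35 = 8 - 35 = -27)
C(P, b) = P (C(P, b) = P*1 = P)
Y = -1
l(-13, -7)*(Y + s*(-6)) = -27*(-1 + 6*(-6)) = -27*(-1 - 36) = -27*(-37) = 999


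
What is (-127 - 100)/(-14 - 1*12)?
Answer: 227/26 ≈ 8.7308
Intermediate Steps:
(-127 - 100)/(-14 - 1*12) = -227/(-14 - 12) = -227/(-26) = -1/26*(-227) = 227/26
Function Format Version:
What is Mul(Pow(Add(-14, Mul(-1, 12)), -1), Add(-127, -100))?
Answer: Rational(227, 26) ≈ 8.7308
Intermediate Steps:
Mul(Pow(Add(-14, Mul(-1, 12)), -1), Add(-127, -100)) = Mul(Pow(Add(-14, -12), -1), -227) = Mul(Pow(-26, -1), -227) = Mul(Rational(-1, 26), -227) = Rational(227, 26)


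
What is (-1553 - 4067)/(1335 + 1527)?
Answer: -2810/1431 ≈ -1.9637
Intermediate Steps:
(-1553 - 4067)/(1335 + 1527) = -5620/2862 = -5620*1/2862 = -2810/1431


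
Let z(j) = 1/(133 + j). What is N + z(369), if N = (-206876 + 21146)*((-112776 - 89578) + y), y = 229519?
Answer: -2532768435899/502 ≈ -5.0454e+9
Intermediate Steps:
N = -5045355450 (N = (-206876 + 21146)*((-112776 - 89578) + 229519) = -185730*(-202354 + 229519) = -185730*27165 = -5045355450)
N + z(369) = -5045355450 + 1/(133 + 369) = -5045355450 + 1/502 = -2532768435899/502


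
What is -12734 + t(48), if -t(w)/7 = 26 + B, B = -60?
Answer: -12496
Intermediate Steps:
t(w) = 238 (t(w) = -7*(26 - 60) = -7*(-34) = 238)
-12734 + t(48) = -12734 + 238 = -12496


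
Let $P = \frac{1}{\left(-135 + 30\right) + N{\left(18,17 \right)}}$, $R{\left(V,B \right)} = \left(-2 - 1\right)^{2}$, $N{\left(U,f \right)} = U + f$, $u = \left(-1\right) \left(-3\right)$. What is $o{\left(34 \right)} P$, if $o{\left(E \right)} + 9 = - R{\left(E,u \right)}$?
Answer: $\frac{9}{35} \approx 0.25714$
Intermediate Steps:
$u = 3$
$R{\left(V,B \right)} = 9$ ($R{\left(V,B \right)} = \left(-3\right)^{2} = 9$)
$o{\left(E \right)} = -18$ ($o{\left(E \right)} = -9 - 9 = -18$)
$P = - \frac{1}{70}$ ($P = \frac{1}{\left(-135 + 30\right) + \left(18 + 17\right)} = \frac{1}{-105 + 35} = \frac{1}{-70} = - \frac{1}{70} \approx -0.014286$)
$o{\left(34 \right)} P = \left(-18\right) \left(- \frac{1}{70}\right) = \frac{9}{35}$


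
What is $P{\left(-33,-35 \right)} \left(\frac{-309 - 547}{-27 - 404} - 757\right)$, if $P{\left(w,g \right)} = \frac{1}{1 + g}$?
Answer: $\frac{325411}{14654} \approx 22.206$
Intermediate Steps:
$P{\left(-33,-35 \right)} \left(\frac{-309 - 547}{-27 - 404} - 757\right) = \frac{\frac{-309 - 547}{-27 - 404} - 757}{1 - 35} = \frac{\frac{-309 - 547}{-431} - 757}{-34} = - \frac{\left(-309 - 547\right) \left(- \frac{1}{431}\right) - 757}{34} = - \frac{\left(-856\right) \left(- \frac{1}{431}\right) - 757}{34} = - \frac{\frac{856}{431} - 757}{34} = \left(- \frac{1}{34}\right) \left(- \frac{325411}{431}\right) = \frac{325411}{14654}$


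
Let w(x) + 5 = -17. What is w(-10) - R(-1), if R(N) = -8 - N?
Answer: -15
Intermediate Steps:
w(x) = -22 (w(x) = -5 - 17 = -22)
w(-10) - R(-1) = -22 - (-8 - 1*(-1)) = -22 - (-8 + 1) = -22 - 1*(-7) = -22 + 7 = -15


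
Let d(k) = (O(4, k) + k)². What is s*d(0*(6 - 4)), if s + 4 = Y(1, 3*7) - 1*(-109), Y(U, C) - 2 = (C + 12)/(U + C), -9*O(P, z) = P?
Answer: 1736/81 ≈ 21.432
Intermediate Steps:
O(P, z) = -P/9
Y(U, C) = 2 + (12 + C)/(C + U) (Y(U, C) = 2 + (C + 12)/(U + C) = 2 + (12 + C)/(C + U))
s = 217/2 (s = -4 + ((12 + 2*1 + 3*(3*7))/(3*7 + 1) - 1*(-109)) = -4 + ((12 + 2 + 3*21)/(21 + 1) + 109) = -4 + ((12 + 2 + 63)/22 + 109) = -4 + ((1/22)*77 + 109) = -4 + (7/2 + 109) = -4 + 225/2 = 217/2 ≈ 108.50)
d(k) = (-4/9 + k)² (d(k) = (-⅑*4 + k)² = (-4/9 + k)²)
s*d(0*(6 - 4)) = 217*((-4 + 9*(0*(6 - 4)))²/81)/2 = 217*((-4 + 9*(0*2))²/81)/2 = 217*((-4 + 9*0)²/81)/2 = 217*((-4 + 0)²/81)/2 = 217*((1/81)*(-4)²)/2 = 217*((1/81)*16)/2 = (217/2)*(16/81) = 1736/81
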